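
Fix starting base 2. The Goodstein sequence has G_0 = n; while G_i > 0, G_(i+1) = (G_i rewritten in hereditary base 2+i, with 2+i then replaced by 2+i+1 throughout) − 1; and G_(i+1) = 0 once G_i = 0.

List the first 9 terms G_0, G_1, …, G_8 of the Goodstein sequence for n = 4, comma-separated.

4, 26, 41, 60, 83, 109, 139, 173, 211

4 —HB2→ 2^2 —bump→ 3^3 = 27 —(−1)→ 26
26 —HB3→ 2·3^2 + 2·3 + 2 —bump→ 2·4^2 + 2·4 + 2 = 42 —(−1)→ 41
41 —HB4→ 2·4^2 + 2·4 + 1 —bump→ 2·5^2 + 2·5 + 1 = 61 —(−1)→ 60
60 —HB5→ 2·5^2 + 2·5 —bump→ 2·6^2 + 2·6 = 84 —(−1)→ 83
83 —HB6→ 2·6^2 + 6 + 5 —bump→ 2·7^2 + 7 + 5 = 110 —(−1)→ 109
109 —HB7→ 2·7^2 + 7 + 4 —bump→ 2·8^2 + 8 + 4 = 140 —(−1)→ 139
139 —HB8→ 2·8^2 + 8 + 3 —bump→ 2·9^2 + 9 + 3 = 174 —(−1)→ 173
173 —HB9→ 2·9^2 + 9 + 2 —bump→ 2·10^2 + 10 + 2 = 212 —(−1)→ 211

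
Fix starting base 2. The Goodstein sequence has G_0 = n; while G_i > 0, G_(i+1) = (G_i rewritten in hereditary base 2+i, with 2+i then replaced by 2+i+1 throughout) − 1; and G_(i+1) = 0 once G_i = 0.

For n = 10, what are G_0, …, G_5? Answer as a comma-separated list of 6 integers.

step 0: 10 = 2^(2 + 1) + 2; sub 3 for 2: 3^(3 + 1) + 3; = 84; G_1 = 84−1 = 83
step 1: 83 = 3^(3 + 1) + 2; sub 4 for 3: 4^(4 + 1) + 2; = 1026; G_2 = 1026−1 = 1025
step 2: 1025 = 4^(4 + 1) + 1; sub 5 for 4: 5^(5 + 1) + 1; = 15626; G_3 = 15626−1 = 15625
step 3: 15625 = 5^(5 + 1); sub 6 for 5: 6^(6 + 1); = 279936; G_4 = 279936−1 = 279935
step 4: 279935 = 5·6^6 + 5·6^5 + 5·6^4 + 5·6^3 + 5·6^2 + 5·6 + 5; sub 7 for 6: 5·7^7 + 5·7^5 + 5·7^4 + 5·7^3 + 5·7^2 + 5·7 + 5; = 4215755; G_5 = 4215755−1 = 4215754

10, 83, 1025, 15625, 279935, 4215754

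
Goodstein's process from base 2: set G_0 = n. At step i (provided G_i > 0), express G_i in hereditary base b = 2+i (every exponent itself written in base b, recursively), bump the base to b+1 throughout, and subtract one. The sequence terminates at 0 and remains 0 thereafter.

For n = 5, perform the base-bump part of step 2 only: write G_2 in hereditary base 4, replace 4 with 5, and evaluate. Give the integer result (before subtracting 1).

468

G_0 = 5. HB_2(5) = 2^2 + 1. Bump = 28. G_1 = 27.
G_1 = 27. HB_3(27) = 3^3. Bump = 256. G_2 = 255.
G_2 = 255. HB_4(255) = 3·4^3 + 3·4^2 + 3·4 + 3. Bump = 468. G_3 = 467.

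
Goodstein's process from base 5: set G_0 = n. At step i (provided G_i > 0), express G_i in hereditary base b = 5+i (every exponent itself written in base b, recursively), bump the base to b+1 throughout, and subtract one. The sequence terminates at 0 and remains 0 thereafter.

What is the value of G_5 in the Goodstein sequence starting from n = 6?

6 —HB5→ 5 + 1 —bump→ 6 + 1 = 7 —(−1)→ 6
6 —HB6→ 6 —bump→ 7 = 7 —(−1)→ 6
6 —HB7→ 6 —bump→ 6 = 6 —(−1)→ 5
5 —HB8→ 5 —bump→ 5 = 5 —(−1)→ 4
4 —HB9→ 4 —bump→ 4 = 4 —(−1)→ 3

3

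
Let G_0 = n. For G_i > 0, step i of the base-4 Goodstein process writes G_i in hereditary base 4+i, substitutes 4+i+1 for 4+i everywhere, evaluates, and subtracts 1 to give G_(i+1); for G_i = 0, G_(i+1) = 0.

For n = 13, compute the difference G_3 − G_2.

13 —HB4→ 3·4 + 1 —bump→ 3·5 + 1 = 16 —(−1)→ 15
15 —HB5→ 3·5 —bump→ 3·6 = 18 —(−1)→ 17
17 —HB6→ 2·6 + 5 —bump→ 2·7 + 5 = 19 —(−1)→ 18

1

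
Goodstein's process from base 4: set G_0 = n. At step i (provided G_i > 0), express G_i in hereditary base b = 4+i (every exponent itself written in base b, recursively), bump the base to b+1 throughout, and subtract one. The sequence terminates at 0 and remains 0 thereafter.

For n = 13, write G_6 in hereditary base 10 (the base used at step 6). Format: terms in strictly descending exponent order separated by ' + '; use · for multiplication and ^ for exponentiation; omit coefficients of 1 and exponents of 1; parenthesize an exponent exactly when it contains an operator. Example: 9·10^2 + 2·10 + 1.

2·10 + 1

(0) 13|_4 = 3·4 + 1 ↦ 3·5 + 1|_5 = 16 ⇒ 15
(1) 15|_5 = 3·5 ↦ 3·6|_6 = 18 ⇒ 17
(2) 17|_6 = 2·6 + 5 ↦ 2·7 + 5|_7 = 19 ⇒ 18
(3) 18|_7 = 2·7 + 4 ↦ 2·8 + 4|_8 = 20 ⇒ 19
(4) 19|_8 = 2·8 + 3 ↦ 2·9 + 3|_9 = 21 ⇒ 20
(5) 20|_9 = 2·9 + 2 ↦ 2·10 + 2|_10 = 22 ⇒ 21
(6) 21|_10 = 2·10 + 1 ↦ 2·11 + 1|_11 = 23 ⇒ 22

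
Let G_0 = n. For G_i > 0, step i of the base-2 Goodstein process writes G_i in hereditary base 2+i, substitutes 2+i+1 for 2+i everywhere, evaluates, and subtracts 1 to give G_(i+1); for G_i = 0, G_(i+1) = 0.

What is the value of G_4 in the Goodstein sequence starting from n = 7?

G_0=7  [base 2] 2^2 + 2 + 1  →[2↦3]→  3^3 + 3 + 1 = 31  −1 ⇒ G_1=30
G_1=30  [base 3] 3^3 + 3  →[3↦4]→  4^4 + 4 = 260  −1 ⇒ G_2=259
G_2=259  [base 4] 4^4 + 3  →[4↦5]→  5^5 + 3 = 3128  −1 ⇒ G_3=3127
G_3=3127  [base 5] 5^5 + 2  →[5↦6]→  6^6 + 2 = 46658  −1 ⇒ G_4=46657
G_4=46657  [base 6] 6^6 + 1  →[6↦7]→  7^7 + 1 = 823544  −1 ⇒ G_5=823543

46657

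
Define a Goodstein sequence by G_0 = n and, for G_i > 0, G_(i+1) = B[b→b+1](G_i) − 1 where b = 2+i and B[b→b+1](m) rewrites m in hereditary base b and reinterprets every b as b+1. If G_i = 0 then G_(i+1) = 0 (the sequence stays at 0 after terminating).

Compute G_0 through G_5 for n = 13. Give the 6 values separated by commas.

13, 108, 1279, 16092, 280711, 5765998

13 —HB2→ 2^(2 + 1) + 2^2 + 1 —bump→ 3^(3 + 1) + 3^3 + 1 = 109 —(−1)→ 108
108 —HB3→ 3^(3 + 1) + 3^3 —bump→ 4^(4 + 1) + 4^4 = 1280 —(−1)→ 1279
1279 —HB4→ 4^(4 + 1) + 3·4^3 + 3·4^2 + 3·4 + 3 —bump→ 5^(5 + 1) + 3·5^3 + 3·5^2 + 3·5 + 3 = 16093 —(−1)→ 16092
16092 —HB5→ 5^(5 + 1) + 3·5^3 + 3·5^2 + 3·5 + 2 —bump→ 6^(6 + 1) + 3·6^3 + 3·6^2 + 3·6 + 2 = 280712 —(−1)→ 280711
280711 —HB6→ 6^(6 + 1) + 3·6^3 + 3·6^2 + 3·6 + 1 —bump→ 7^(7 + 1) + 3·7^3 + 3·7^2 + 3·7 + 1 = 5765999 —(−1)→ 5765998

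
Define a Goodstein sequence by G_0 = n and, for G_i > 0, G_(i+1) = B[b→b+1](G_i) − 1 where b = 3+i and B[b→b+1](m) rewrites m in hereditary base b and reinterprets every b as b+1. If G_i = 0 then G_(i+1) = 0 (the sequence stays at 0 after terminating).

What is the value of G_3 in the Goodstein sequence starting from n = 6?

i=0: 6 = 2·3 (b=3); 3→4: 2·4 = 8; 8−1 = 7
i=1: 7 = 4 + 3 (b=4); 4→5: 5 + 3 = 8; 8−1 = 7
i=2: 7 = 5 + 2 (b=5); 5→6: 6 + 2 = 8; 8−1 = 7

7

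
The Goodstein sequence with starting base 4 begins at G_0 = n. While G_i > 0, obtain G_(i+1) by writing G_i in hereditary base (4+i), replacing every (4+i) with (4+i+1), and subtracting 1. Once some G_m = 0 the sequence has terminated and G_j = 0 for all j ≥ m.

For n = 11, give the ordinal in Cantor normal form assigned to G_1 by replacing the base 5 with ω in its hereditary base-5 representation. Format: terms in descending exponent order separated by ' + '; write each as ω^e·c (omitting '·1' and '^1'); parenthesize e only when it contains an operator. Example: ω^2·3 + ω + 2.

(0) 11|_4 = 2·4 + 3 ↦ 2·5 + 3|_5 = 13 ⇒ 12
(1) 12|_5 = 2·5 + 2 ↦ 2·6 + 2|_6 = 14 ⇒ 13

ω·2 + 2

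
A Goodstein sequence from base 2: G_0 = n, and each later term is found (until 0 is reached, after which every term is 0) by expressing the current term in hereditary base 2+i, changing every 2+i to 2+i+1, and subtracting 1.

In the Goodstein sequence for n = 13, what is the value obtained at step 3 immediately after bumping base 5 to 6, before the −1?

280712

G_0 = 13. HB_2(13) = 2^(2 + 1) + 2^2 + 1. Bump = 109. G_1 = 108.
G_1 = 108. HB_3(108) = 3^(3 + 1) + 3^3. Bump = 1280. G_2 = 1279.
G_2 = 1279. HB_4(1279) = 4^(4 + 1) + 3·4^3 + 3·4^2 + 3·4 + 3. Bump = 16093. G_3 = 16092.
G_3 = 16092. HB_5(16092) = 5^(5 + 1) + 3·5^3 + 3·5^2 + 3·5 + 2. Bump = 280712. G_4 = 280711.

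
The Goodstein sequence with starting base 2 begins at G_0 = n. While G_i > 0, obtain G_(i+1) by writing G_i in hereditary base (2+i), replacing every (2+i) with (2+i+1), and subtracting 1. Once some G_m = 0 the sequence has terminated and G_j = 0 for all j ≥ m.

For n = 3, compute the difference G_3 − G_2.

G_0 = 3. HB_2(3) = 2 + 1. Bump = 4. G_1 = 3.
G_1 = 3. HB_3(3) = 3. Bump = 4. G_2 = 3.
G_2 = 3. HB_4(3) = 3. Bump = 3. G_3 = 2.

-1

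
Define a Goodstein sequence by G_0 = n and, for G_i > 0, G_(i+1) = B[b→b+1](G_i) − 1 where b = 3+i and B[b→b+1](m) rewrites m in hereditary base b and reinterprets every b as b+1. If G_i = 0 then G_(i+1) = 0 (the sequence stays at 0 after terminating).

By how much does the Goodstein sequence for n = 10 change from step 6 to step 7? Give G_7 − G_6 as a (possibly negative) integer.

[0] 10 ≡ 3^2 + 1 (base 3). Lift 4: 17. −1: 16.
[1] 16 ≡ 4^2 (base 4). Lift 5: 25. −1: 24.
[2] 24 ≡ 4·5 + 4 (base 5). Lift 6: 28. −1: 27.
[3] 27 ≡ 4·6 + 3 (base 6). Lift 7: 31. −1: 30.
[4] 30 ≡ 4·7 + 2 (base 7). Lift 8: 34. −1: 33.
[5] 33 ≡ 4·8 + 1 (base 8). Lift 9: 37. −1: 36.
[6] 36 ≡ 4·9 (base 9). Lift 10: 40. −1: 39.

3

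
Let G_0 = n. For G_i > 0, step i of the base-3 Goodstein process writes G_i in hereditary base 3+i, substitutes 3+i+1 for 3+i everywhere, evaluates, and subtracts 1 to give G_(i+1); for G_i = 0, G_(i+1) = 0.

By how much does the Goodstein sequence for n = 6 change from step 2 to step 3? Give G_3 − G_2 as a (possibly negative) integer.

i=0: 6 = 2·3 (b=3); 3→4: 2·4 = 8; 8−1 = 7
i=1: 7 = 4 + 3 (b=4); 4→5: 5 + 3 = 8; 8−1 = 7
i=2: 7 = 5 + 2 (b=5); 5→6: 6 + 2 = 8; 8−1 = 7

0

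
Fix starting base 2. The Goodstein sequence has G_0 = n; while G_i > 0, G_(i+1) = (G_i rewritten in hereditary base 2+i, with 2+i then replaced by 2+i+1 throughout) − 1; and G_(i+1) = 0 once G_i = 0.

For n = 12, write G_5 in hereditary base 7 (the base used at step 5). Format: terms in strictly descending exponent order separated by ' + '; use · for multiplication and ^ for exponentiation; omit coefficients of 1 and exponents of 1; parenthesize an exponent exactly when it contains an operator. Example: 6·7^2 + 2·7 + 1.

7^(7 + 1) + 2·7^2 + 7 + 4

[0] 12 ≡ 2^(2 + 1) + 2^2 (base 2). Lift 3: 108. −1: 107.
[1] 107 ≡ 3^(3 + 1) + 2·3^2 + 2·3 + 2 (base 3). Lift 4: 1066. −1: 1065.
[2] 1065 ≡ 4^(4 + 1) + 2·4^2 + 2·4 + 1 (base 4). Lift 5: 15686. −1: 15685.
[3] 15685 ≡ 5^(5 + 1) + 2·5^2 + 2·5 (base 5). Lift 6: 280020. −1: 280019.
[4] 280019 ≡ 6^(6 + 1) + 2·6^2 + 6 + 5 (base 6). Lift 7: 5764911. −1: 5764910.
[5] 5764910 ≡ 7^(7 + 1) + 2·7^2 + 7 + 4 (base 7). Lift 8: 134217868. −1: 134217867.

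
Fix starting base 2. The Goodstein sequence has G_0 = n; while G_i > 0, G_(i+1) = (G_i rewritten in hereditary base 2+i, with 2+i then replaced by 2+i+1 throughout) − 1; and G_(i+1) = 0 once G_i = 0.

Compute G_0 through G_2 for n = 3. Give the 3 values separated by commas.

3, 3, 3

(0) 3|_2 = 2 + 1 ↦ 3 + 1|_3 = 4 ⇒ 3
(1) 3|_3 = 3 ↦ 4|_4 = 4 ⇒ 3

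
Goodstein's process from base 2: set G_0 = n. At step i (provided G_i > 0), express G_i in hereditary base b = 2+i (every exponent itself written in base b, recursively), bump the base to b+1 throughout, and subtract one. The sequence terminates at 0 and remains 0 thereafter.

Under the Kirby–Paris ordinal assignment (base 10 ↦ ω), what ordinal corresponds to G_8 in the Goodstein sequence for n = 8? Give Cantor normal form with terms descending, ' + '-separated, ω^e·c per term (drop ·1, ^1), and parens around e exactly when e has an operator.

(0) 8|_2 = 2^(2 + 1) ↦ 3^(3 + 1)|_3 = 81 ⇒ 80
(1) 80|_3 = 2·3^3 + 2·3^2 + 2·3 + 2 ↦ 2·4^4 + 2·4^2 + 2·4 + 2|_4 = 554 ⇒ 553
(2) 553|_4 = 2·4^4 + 2·4^2 + 2·4 + 1 ↦ 2·5^5 + 2·5^2 + 2·5 + 1|_5 = 6311 ⇒ 6310
(3) 6310|_5 = 2·5^5 + 2·5^2 + 2·5 ↦ 2·6^6 + 2·6^2 + 2·6|_6 = 93396 ⇒ 93395
(4) 93395|_6 = 2·6^6 + 2·6^2 + 6 + 5 ↦ 2·7^7 + 2·7^2 + 7 + 5|_7 = 1647196 ⇒ 1647195
(5) 1647195|_7 = 2·7^7 + 2·7^2 + 7 + 4 ↦ 2·8^8 + 2·8^2 + 8 + 4|_8 = 33554572 ⇒ 33554571
(6) 33554571|_8 = 2·8^8 + 2·8^2 + 8 + 3 ↦ 2·9^9 + 2·9^2 + 9 + 3|_9 = 774841152 ⇒ 774841151
(7) 774841151|_9 = 2·9^9 + 2·9^2 + 9 + 2 ↦ 2·10^10 + 2·10^2 + 10 + 2|_10 = 20000000212 ⇒ 20000000211
(8) 20000000211|_10 = 2·10^10 + 2·10^2 + 10 + 1 ↦ 2·11^11 + 2·11^2 + 11 + 1|_11 = 570623341476 ⇒ 570623341475

ω^ω·2 + ω^2·2 + ω + 1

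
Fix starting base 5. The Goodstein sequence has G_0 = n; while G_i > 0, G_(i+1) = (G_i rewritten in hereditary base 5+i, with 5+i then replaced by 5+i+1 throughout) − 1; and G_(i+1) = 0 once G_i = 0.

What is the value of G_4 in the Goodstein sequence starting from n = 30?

(0) 30|_5 = 5^2 + 5 ↦ 6^2 + 6|_6 = 42 ⇒ 41
(1) 41|_6 = 6^2 + 5 ↦ 7^2 + 5|_7 = 54 ⇒ 53
(2) 53|_7 = 7^2 + 4 ↦ 8^2 + 4|_8 = 68 ⇒ 67
(3) 67|_8 = 8^2 + 3 ↦ 9^2 + 3|_9 = 84 ⇒ 83
(4) 83|_9 = 9^2 + 2 ↦ 10^2 + 2|_10 = 102 ⇒ 101

83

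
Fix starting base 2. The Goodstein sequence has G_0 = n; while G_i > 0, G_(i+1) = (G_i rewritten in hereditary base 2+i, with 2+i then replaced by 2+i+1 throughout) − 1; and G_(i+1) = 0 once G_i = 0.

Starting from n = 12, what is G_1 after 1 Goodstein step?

107

step 0: 12 = 2^(2 + 1) + 2^2; sub 3 for 2: 3^(3 + 1) + 3^3; = 108; G_1 = 108−1 = 107
step 1: 107 = 3^(3 + 1) + 2·3^2 + 2·3 + 2; sub 4 for 3: 4^(4 + 1) + 2·4^2 + 2·4 + 2; = 1066; G_2 = 1066−1 = 1065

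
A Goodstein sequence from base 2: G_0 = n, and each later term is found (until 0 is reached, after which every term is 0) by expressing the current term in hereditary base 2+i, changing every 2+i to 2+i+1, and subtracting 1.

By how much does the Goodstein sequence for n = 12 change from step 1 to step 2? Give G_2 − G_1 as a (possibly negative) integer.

G_0=12  [base 2] 2^(2 + 1) + 2^2  →[2↦3]→  3^(3 + 1) + 3^3 = 108  −1 ⇒ G_1=107
G_1=107  [base 3] 3^(3 + 1) + 2·3^2 + 2·3 + 2  →[3↦4]→  4^(4 + 1) + 2·4^2 + 2·4 + 2 = 1066  −1 ⇒ G_2=1065

958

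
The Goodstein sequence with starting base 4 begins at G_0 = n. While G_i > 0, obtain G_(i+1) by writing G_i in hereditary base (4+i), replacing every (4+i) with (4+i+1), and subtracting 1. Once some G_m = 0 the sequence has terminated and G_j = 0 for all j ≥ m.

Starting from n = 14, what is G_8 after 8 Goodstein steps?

25

step 0: 14 = 3·4 + 2; sub 5 for 4: 3·5 + 2; = 17; G_1 = 17−1 = 16
step 1: 16 = 3·5 + 1; sub 6 for 5: 3·6 + 1; = 19; G_2 = 19−1 = 18
step 2: 18 = 3·6; sub 7 for 6: 3·7; = 21; G_3 = 21−1 = 20
step 3: 20 = 2·7 + 6; sub 8 for 7: 2·8 + 6; = 22; G_4 = 22−1 = 21
step 4: 21 = 2·8 + 5; sub 9 for 8: 2·9 + 5; = 23; G_5 = 23−1 = 22
step 5: 22 = 2·9 + 4; sub 10 for 9: 2·10 + 4; = 24; G_6 = 24−1 = 23
step 6: 23 = 2·10 + 3; sub 11 for 10: 2·11 + 3; = 25; G_7 = 25−1 = 24
step 7: 24 = 2·11 + 2; sub 12 for 11: 2·12 + 2; = 26; G_8 = 26−1 = 25
step 8: 25 = 2·12 + 1; sub 13 for 12: 2·13 + 1; = 27; G_9 = 27−1 = 26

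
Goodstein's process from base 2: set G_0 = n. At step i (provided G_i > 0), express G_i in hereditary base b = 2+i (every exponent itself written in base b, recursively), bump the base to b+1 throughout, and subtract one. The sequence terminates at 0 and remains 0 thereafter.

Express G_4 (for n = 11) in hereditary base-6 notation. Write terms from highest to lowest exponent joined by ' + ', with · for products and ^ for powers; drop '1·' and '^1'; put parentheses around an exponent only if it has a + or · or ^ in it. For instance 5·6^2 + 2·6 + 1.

6^(6 + 1) + 1

[0] 11 ≡ 2^(2 + 1) + 2 + 1 (base 2). Lift 3: 85. −1: 84.
[1] 84 ≡ 3^(3 + 1) + 3 (base 3). Lift 4: 1028. −1: 1027.
[2] 1027 ≡ 4^(4 + 1) + 3 (base 4). Lift 5: 15628. −1: 15627.
[3] 15627 ≡ 5^(5 + 1) + 2 (base 5). Lift 6: 279938. −1: 279937.
[4] 279937 ≡ 6^(6 + 1) + 1 (base 6). Lift 7: 5764802. −1: 5764801.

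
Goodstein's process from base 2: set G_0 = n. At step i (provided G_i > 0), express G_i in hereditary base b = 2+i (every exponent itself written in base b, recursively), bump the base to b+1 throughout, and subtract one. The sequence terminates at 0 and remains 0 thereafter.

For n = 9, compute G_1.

step 0: 9 = 2^(2 + 1) + 1; sub 3 for 2: 3^(3 + 1) + 1; = 82; G_1 = 82−1 = 81
step 1: 81 = 3^(3 + 1); sub 4 for 3: 4^(4 + 1); = 1024; G_2 = 1024−1 = 1023

81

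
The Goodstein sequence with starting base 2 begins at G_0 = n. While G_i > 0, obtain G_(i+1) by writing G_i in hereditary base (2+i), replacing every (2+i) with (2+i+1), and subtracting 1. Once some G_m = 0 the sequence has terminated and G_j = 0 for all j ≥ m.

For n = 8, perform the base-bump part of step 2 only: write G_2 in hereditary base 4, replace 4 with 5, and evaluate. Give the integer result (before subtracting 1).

6311

(0) 8|_2 = 2^(2 + 1) ↦ 3^(3 + 1)|_3 = 81 ⇒ 80
(1) 80|_3 = 2·3^3 + 2·3^2 + 2·3 + 2 ↦ 2·4^4 + 2·4^2 + 2·4 + 2|_4 = 554 ⇒ 553
(2) 553|_4 = 2·4^4 + 2·4^2 + 2·4 + 1 ↦ 2·5^5 + 2·5^2 + 2·5 + 1|_5 = 6311 ⇒ 6310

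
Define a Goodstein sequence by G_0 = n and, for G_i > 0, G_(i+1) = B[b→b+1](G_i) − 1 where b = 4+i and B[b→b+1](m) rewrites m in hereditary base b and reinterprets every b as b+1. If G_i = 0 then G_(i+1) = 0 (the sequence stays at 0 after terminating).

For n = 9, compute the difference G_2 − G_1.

(0) 9|_4 = 2·4 + 1 ↦ 2·5 + 1|_5 = 11 ⇒ 10
(1) 10|_5 = 2·5 ↦ 2·6|_6 = 12 ⇒ 11

1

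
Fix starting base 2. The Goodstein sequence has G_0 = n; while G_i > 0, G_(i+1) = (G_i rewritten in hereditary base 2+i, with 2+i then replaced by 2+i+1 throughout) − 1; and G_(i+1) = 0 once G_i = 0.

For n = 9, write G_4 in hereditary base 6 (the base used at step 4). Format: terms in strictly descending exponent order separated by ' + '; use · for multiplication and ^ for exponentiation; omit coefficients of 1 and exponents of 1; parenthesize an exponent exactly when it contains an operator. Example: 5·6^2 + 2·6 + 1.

3·6^6 + 3·6^3 + 3·6^2 + 3·6 + 1

G_0 = 9. HB_2(9) = 2^(2 + 1) + 1. Bump = 82. G_1 = 81.
G_1 = 81. HB_3(81) = 3^(3 + 1). Bump = 1024. G_2 = 1023.
G_2 = 1023. HB_4(1023) = 3·4^4 + 3·4^3 + 3·4^2 + 3·4 + 3. Bump = 9843. G_3 = 9842.
G_3 = 9842. HB_5(9842) = 3·5^5 + 3·5^3 + 3·5^2 + 3·5 + 2. Bump = 140744. G_4 = 140743.
G_4 = 140743. HB_6(140743) = 3·6^6 + 3·6^3 + 3·6^2 + 3·6 + 1. Bump = 2471827. G_5 = 2471826.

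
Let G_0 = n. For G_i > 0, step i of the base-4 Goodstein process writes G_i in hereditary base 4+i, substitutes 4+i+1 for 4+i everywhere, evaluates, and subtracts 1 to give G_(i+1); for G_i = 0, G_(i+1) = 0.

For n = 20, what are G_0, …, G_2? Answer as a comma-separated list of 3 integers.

step 0: 20 = 4^2 + 4; sub 5 for 4: 5^2 + 5; = 30; G_1 = 30−1 = 29
step 1: 29 = 5^2 + 4; sub 6 for 5: 6^2 + 4; = 40; G_2 = 40−1 = 39

20, 29, 39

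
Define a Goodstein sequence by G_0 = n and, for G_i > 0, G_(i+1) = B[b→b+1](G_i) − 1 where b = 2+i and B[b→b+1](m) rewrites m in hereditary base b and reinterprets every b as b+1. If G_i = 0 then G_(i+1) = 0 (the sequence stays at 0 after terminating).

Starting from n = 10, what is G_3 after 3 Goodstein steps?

10 —HB2→ 2^(2 + 1) + 2 —bump→ 3^(3 + 1) + 3 = 84 —(−1)→ 83
83 —HB3→ 3^(3 + 1) + 2 —bump→ 4^(4 + 1) + 2 = 1026 —(−1)→ 1025
1025 —HB4→ 4^(4 + 1) + 1 —bump→ 5^(5 + 1) + 1 = 15626 —(−1)→ 15625
15625 —HB5→ 5^(5 + 1) —bump→ 6^(6 + 1) = 279936 —(−1)→ 279935

15625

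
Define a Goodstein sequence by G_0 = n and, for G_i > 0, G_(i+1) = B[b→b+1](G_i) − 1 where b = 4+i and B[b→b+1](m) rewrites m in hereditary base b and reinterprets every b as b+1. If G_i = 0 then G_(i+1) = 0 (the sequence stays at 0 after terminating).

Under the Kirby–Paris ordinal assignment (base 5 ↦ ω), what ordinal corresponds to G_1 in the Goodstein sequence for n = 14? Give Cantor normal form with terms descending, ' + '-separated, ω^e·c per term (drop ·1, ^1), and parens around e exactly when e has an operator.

ω·3 + 1

G_0 = 14. HB_4(14) = 3·4 + 2. Bump = 17. G_1 = 16.
G_1 = 16. HB_5(16) = 3·5 + 1. Bump = 19. G_2 = 18.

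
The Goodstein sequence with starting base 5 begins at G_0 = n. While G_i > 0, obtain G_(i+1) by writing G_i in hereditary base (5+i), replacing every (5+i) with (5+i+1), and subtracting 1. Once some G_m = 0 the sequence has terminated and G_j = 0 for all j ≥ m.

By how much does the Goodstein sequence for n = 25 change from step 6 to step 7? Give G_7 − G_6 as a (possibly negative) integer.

4

i=0: 25 = 5^2 (b=5); 5→6: 6^2 = 36; 36−1 = 35
i=1: 35 = 5·6 + 5 (b=6); 6→7: 5·7 + 5 = 40; 40−1 = 39
i=2: 39 = 5·7 + 4 (b=7); 7→8: 5·8 + 4 = 44; 44−1 = 43
i=3: 43 = 5·8 + 3 (b=8); 8→9: 5·9 + 3 = 48; 48−1 = 47
i=4: 47 = 5·9 + 2 (b=9); 9→10: 5·10 + 2 = 52; 52−1 = 51
i=5: 51 = 5·10 + 1 (b=10); 10→11: 5·11 + 1 = 56; 56−1 = 55
i=6: 55 = 5·11 (b=11); 11→12: 5·12 = 60; 60−1 = 59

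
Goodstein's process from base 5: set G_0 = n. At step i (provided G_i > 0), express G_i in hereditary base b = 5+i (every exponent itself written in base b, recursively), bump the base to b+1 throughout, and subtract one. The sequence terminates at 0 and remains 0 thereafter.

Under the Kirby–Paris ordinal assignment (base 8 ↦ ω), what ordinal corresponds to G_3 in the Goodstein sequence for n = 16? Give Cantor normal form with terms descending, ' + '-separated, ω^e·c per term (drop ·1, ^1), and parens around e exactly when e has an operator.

base 5: 16 = 3·5 + 1; at 6: 3·6 + 1 = 19; next = 18
base 6: 18 = 3·6; at 7: 3·7 = 21; next = 20
base 7: 20 = 2·7 + 6; at 8: 2·8 + 6 = 22; next = 21
base 8: 21 = 2·8 + 5; at 9: 2·9 + 5 = 23; next = 22

ω·2 + 5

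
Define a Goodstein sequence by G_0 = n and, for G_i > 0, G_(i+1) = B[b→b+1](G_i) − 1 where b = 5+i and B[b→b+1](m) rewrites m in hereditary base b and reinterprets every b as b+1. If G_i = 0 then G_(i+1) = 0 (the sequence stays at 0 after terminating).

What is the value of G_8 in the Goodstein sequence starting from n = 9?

6

base 5: 9 = 5 + 4; at 6: 6 + 4 = 10; next = 9
base 6: 9 = 6 + 3; at 7: 7 + 3 = 10; next = 9
base 7: 9 = 7 + 2; at 8: 8 + 2 = 10; next = 9
base 8: 9 = 8 + 1; at 9: 9 + 1 = 10; next = 9
base 9: 9 = 9; at 10: 10 = 10; next = 9
base 10: 9 = 9; at 11: 9 = 9; next = 8
base 11: 8 = 8; at 12: 8 = 8; next = 7
base 12: 7 = 7; at 13: 7 = 7; next = 6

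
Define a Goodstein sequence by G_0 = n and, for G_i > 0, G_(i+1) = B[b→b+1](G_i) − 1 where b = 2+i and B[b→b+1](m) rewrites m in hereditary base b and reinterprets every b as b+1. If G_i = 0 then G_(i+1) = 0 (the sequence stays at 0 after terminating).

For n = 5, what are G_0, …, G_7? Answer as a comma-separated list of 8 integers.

5, 27, 255, 467, 775, 1197, 1751, 2454

G_0=5  [base 2] 2^2 + 1  →[2↦3]→  3^3 + 1 = 28  −1 ⇒ G_1=27
G_1=27  [base 3] 3^3  →[3↦4]→  4^4 = 256  −1 ⇒ G_2=255
G_2=255  [base 4] 3·4^3 + 3·4^2 + 3·4 + 3  →[4↦5]→  3·5^3 + 3·5^2 + 3·5 + 3 = 468  −1 ⇒ G_3=467
G_3=467  [base 5] 3·5^3 + 3·5^2 + 3·5 + 2  →[5↦6]→  3·6^3 + 3·6^2 + 3·6 + 2 = 776  −1 ⇒ G_4=775
G_4=775  [base 6] 3·6^3 + 3·6^2 + 3·6 + 1  →[6↦7]→  3·7^3 + 3·7^2 + 3·7 + 1 = 1198  −1 ⇒ G_5=1197
G_5=1197  [base 7] 3·7^3 + 3·7^2 + 3·7  →[7↦8]→  3·8^3 + 3·8^2 + 3·8 = 1752  −1 ⇒ G_6=1751
G_6=1751  [base 8] 3·8^3 + 3·8^2 + 2·8 + 7  →[8↦9]→  3·9^3 + 3·9^2 + 2·9 + 7 = 2455  −1 ⇒ G_7=2454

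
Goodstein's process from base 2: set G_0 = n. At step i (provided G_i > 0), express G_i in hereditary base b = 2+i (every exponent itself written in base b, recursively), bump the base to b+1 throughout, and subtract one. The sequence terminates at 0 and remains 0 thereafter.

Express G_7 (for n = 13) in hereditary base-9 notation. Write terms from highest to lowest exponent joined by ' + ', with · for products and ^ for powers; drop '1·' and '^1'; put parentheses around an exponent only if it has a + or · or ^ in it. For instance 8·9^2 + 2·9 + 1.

i=0: 13 = 2^(2 + 1) + 2^2 + 1 (b=2); 2→3: 3^(3 + 1) + 3^3 + 1 = 109; 109−1 = 108
i=1: 108 = 3^(3 + 1) + 3^3 (b=3); 3→4: 4^(4 + 1) + 4^4 = 1280; 1280−1 = 1279
i=2: 1279 = 4^(4 + 1) + 3·4^3 + 3·4^2 + 3·4 + 3 (b=4); 4→5: 5^(5 + 1) + 3·5^3 + 3·5^2 + 3·5 + 3 = 16093; 16093−1 = 16092
i=3: 16092 = 5^(5 + 1) + 3·5^3 + 3·5^2 + 3·5 + 2 (b=5); 5→6: 6^(6 + 1) + 3·6^3 + 3·6^2 + 3·6 + 2 = 280712; 280712−1 = 280711
i=4: 280711 = 6^(6 + 1) + 3·6^3 + 3·6^2 + 3·6 + 1 (b=6); 6→7: 7^(7 + 1) + 3·7^3 + 3·7^2 + 3·7 + 1 = 5765999; 5765999−1 = 5765998
i=5: 5765998 = 7^(7 + 1) + 3·7^3 + 3·7^2 + 3·7 (b=7); 7→8: 8^(8 + 1) + 3·8^3 + 3·8^2 + 3·8 = 134219480; 134219480−1 = 134219479
i=6: 134219479 = 8^(8 + 1) + 3·8^3 + 3·8^2 + 2·8 + 7 (b=8); 8→9: 9^(9 + 1) + 3·9^3 + 3·9^2 + 2·9 + 7 = 3486786856; 3486786856−1 = 3486786855

9^(9 + 1) + 3·9^3 + 3·9^2 + 2·9 + 6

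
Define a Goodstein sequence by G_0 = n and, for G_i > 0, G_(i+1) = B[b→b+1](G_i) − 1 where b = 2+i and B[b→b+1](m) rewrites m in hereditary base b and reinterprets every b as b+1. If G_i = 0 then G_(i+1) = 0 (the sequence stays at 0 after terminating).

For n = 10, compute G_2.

1025

G_0 = 10. HB_2(10) = 2^(2 + 1) + 2. Bump = 84. G_1 = 83.
G_1 = 83. HB_3(83) = 3^(3 + 1) + 2. Bump = 1026. G_2 = 1025.
G_2 = 1025. HB_4(1025) = 4^(4 + 1) + 1. Bump = 15626. G_3 = 15625.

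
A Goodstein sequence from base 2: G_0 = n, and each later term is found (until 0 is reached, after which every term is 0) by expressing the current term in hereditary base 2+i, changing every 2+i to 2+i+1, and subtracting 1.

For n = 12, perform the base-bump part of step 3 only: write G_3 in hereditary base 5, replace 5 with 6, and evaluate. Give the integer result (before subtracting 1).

G_0 = 12. HB_2(12) = 2^(2 + 1) + 2^2. Bump = 108. G_1 = 107.
G_1 = 107. HB_3(107) = 3^(3 + 1) + 2·3^2 + 2·3 + 2. Bump = 1066. G_2 = 1065.
G_2 = 1065. HB_4(1065) = 4^(4 + 1) + 2·4^2 + 2·4 + 1. Bump = 15686. G_3 = 15685.

280020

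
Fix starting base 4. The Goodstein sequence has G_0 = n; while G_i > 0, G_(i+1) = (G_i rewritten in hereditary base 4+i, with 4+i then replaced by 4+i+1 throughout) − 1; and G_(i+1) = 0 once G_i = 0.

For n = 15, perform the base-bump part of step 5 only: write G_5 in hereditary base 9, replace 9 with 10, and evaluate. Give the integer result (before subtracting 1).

26

i=0: 15 = 3·4 + 3 (b=4); 4→5: 3·5 + 3 = 18; 18−1 = 17
i=1: 17 = 3·5 + 2 (b=5); 5→6: 3·6 + 2 = 20; 20−1 = 19
i=2: 19 = 3·6 + 1 (b=6); 6→7: 3·7 + 1 = 22; 22−1 = 21
i=3: 21 = 3·7 (b=7); 7→8: 3·8 = 24; 24−1 = 23
i=4: 23 = 2·8 + 7 (b=8); 8→9: 2·9 + 7 = 25; 25−1 = 24
i=5: 24 = 2·9 + 6 (b=9); 9→10: 2·10 + 6 = 26; 26−1 = 25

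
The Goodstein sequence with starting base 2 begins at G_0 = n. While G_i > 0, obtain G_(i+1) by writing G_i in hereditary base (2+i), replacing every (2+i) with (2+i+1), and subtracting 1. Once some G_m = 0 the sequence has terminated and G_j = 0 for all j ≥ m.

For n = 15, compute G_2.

G_0=15  [base 2] 2^(2 + 1) + 2^2 + 2 + 1  →[2↦3]→  3^(3 + 1) + 3^3 + 3 + 1 = 112  −1 ⇒ G_1=111
G_1=111  [base 3] 3^(3 + 1) + 3^3 + 3  →[3↦4]→  4^(4 + 1) + 4^4 + 4 = 1284  −1 ⇒ G_2=1283

1283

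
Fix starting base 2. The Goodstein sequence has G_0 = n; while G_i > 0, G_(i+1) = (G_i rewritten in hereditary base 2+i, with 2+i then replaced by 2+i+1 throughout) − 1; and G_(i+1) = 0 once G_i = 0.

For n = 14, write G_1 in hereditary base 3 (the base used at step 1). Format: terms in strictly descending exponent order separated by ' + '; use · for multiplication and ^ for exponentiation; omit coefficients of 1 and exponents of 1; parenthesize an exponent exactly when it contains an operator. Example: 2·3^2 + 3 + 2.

3^(3 + 1) + 3^3 + 2

(0) 14|_2 = 2^(2 + 1) + 2^2 + 2 ↦ 3^(3 + 1) + 3^3 + 3|_3 = 111 ⇒ 110
(1) 110|_3 = 3^(3 + 1) + 3^3 + 2 ↦ 4^(4 + 1) + 4^4 + 2|_4 = 1282 ⇒ 1281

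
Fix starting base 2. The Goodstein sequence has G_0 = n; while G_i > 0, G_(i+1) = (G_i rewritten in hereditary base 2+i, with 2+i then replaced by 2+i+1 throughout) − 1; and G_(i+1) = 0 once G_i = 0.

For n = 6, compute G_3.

G_0=6  [base 2] 2^2 + 2  →[2↦3]→  3^3 + 3 = 30  −1 ⇒ G_1=29
G_1=29  [base 3] 3^3 + 2  →[3↦4]→  4^4 + 2 = 258  −1 ⇒ G_2=257
G_2=257  [base 4] 4^4 + 1  →[4↦5]→  5^5 + 1 = 3126  −1 ⇒ G_3=3125

3125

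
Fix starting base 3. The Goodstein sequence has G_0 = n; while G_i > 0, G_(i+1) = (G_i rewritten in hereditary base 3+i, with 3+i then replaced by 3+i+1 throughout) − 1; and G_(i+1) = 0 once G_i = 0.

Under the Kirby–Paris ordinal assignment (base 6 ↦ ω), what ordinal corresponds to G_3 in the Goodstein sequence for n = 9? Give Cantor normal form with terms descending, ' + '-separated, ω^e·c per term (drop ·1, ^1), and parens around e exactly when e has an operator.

ω·3 + 1

(0) 9|_3 = 3^2 ↦ 4^2|_4 = 16 ⇒ 15
(1) 15|_4 = 3·4 + 3 ↦ 3·5 + 3|_5 = 18 ⇒ 17
(2) 17|_5 = 3·5 + 2 ↦ 3·6 + 2|_6 = 20 ⇒ 19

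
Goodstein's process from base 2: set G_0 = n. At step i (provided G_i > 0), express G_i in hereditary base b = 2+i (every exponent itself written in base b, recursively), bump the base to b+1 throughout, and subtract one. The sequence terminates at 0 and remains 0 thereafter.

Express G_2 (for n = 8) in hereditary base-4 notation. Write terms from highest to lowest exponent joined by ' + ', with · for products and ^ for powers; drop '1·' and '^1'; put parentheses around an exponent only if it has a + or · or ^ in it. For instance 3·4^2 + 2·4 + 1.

2·4^4 + 2·4^2 + 2·4 + 1

(0) 8|_2 = 2^(2 + 1) ↦ 3^(3 + 1)|_3 = 81 ⇒ 80
(1) 80|_3 = 2·3^3 + 2·3^2 + 2·3 + 2 ↦ 2·4^4 + 2·4^2 + 2·4 + 2|_4 = 554 ⇒ 553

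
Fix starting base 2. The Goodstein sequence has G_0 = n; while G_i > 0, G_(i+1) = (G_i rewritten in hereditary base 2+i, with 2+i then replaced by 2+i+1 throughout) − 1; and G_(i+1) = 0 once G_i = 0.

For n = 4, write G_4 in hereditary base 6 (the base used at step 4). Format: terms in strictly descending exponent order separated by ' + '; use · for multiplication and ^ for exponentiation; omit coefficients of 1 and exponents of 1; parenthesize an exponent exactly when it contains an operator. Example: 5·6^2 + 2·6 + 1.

2·6^2 + 6 + 5

G_0 = 4. HB_2(4) = 2^2. Bump = 27. G_1 = 26.
G_1 = 26. HB_3(26) = 2·3^2 + 2·3 + 2. Bump = 42. G_2 = 41.
G_2 = 41. HB_4(41) = 2·4^2 + 2·4 + 1. Bump = 61. G_3 = 60.
G_3 = 60. HB_5(60) = 2·5^2 + 2·5. Bump = 84. G_4 = 83.
G_4 = 83. HB_6(83) = 2·6^2 + 6 + 5. Bump = 110. G_5 = 109.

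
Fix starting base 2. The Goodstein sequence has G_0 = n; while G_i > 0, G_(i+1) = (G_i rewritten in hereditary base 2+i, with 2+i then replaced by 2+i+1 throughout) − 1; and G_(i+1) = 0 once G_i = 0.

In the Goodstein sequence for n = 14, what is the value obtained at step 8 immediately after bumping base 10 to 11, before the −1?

3138429262497

G_0=14  [base 2] 2^(2 + 1) + 2^2 + 2  →[2↦3]→  3^(3 + 1) + 3^3 + 3 = 111  −1 ⇒ G_1=110
G_1=110  [base 3] 3^(3 + 1) + 3^3 + 2  →[3↦4]→  4^(4 + 1) + 4^4 + 2 = 1282  −1 ⇒ G_2=1281
G_2=1281  [base 4] 4^(4 + 1) + 4^4 + 1  →[4↦5]→  5^(5 + 1) + 5^5 + 1 = 18751  −1 ⇒ G_3=18750
G_3=18750  [base 5] 5^(5 + 1) + 5^5  →[5↦6]→  6^(6 + 1) + 6^6 = 326592  −1 ⇒ G_4=326591
G_4=326591  [base 6] 6^(6 + 1) + 5·6^5 + 5·6^4 + 5·6^3 + 5·6^2 + 5·6 + 5  →[6↦7]→  7^(7 + 1) + 5·7^5 + 5·7^4 + 5·7^3 + 5·7^2 + 5·7 + 5 = 5862841  −1 ⇒ G_5=5862840
G_5=5862840  [base 7] 7^(7 + 1) + 5·7^5 + 5·7^4 + 5·7^3 + 5·7^2 + 5·7 + 4  →[7↦8]→  8^(8 + 1) + 5·8^5 + 5·8^4 + 5·8^3 + 5·8^2 + 5·8 + 4 = 134404972  −1 ⇒ G_6=134404971
G_6=134404971  [base 8] 8^(8 + 1) + 5·8^5 + 5·8^4 + 5·8^3 + 5·8^2 + 5·8 + 3  →[8↦9]→  9^(9 + 1) + 5·9^5 + 5·9^4 + 5·9^3 + 5·9^2 + 5·9 + 3 = 3487116549  −1 ⇒ G_7=3487116548
G_7=3487116548  [base 9] 9^(9 + 1) + 5·9^5 + 5·9^4 + 5·9^3 + 5·9^2 + 5·9 + 2  →[9↦10]→  10^(10 + 1) + 5·10^5 + 5·10^4 + 5·10^3 + 5·10^2 + 5·10 + 2 = 100000555552  −1 ⇒ G_8=100000555551
G_8=100000555551  [base 10] 10^(10 + 1) + 5·10^5 + 5·10^4 + 5·10^3 + 5·10^2 + 5·10 + 1  →[10↦11]→  11^(11 + 1) + 5·11^5 + 5·11^4 + 5·11^3 + 5·11^2 + 5·11 + 1 = 3138429262497  −1 ⇒ G_9=3138429262496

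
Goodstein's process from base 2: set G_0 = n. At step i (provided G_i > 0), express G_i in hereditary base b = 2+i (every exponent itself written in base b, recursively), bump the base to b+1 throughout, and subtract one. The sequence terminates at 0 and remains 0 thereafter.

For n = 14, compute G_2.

1281

i=0: 14 = 2^(2 + 1) + 2^2 + 2 (b=2); 2→3: 3^(3 + 1) + 3^3 + 3 = 111; 111−1 = 110
i=1: 110 = 3^(3 + 1) + 3^3 + 2 (b=3); 3→4: 4^(4 + 1) + 4^4 + 2 = 1282; 1282−1 = 1281
i=2: 1281 = 4^(4 + 1) + 4^4 + 1 (b=4); 4→5: 5^(5 + 1) + 5^5 + 1 = 18751; 18751−1 = 18750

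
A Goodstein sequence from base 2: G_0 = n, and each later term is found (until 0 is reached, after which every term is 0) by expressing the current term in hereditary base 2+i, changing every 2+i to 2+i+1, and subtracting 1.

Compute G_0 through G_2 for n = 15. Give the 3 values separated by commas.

[0] 15 ≡ 2^(2 + 1) + 2^2 + 2 + 1 (base 2). Lift 3: 112. −1: 111.
[1] 111 ≡ 3^(3 + 1) + 3^3 + 3 (base 3). Lift 4: 1284. −1: 1283.

15, 111, 1283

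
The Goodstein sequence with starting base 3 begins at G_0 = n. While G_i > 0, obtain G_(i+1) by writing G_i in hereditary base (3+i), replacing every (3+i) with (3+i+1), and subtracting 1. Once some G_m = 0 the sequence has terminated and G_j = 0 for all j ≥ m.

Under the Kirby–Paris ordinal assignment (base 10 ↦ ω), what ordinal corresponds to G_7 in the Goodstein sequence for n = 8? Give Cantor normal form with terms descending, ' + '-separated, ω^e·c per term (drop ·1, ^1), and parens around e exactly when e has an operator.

[0] 8 ≡ 2·3 + 2 (base 3). Lift 4: 10. −1: 9.
[1] 9 ≡ 2·4 + 1 (base 4). Lift 5: 11. −1: 10.
[2] 10 ≡ 2·5 (base 5). Lift 6: 12. −1: 11.
[3] 11 ≡ 6 + 5 (base 6). Lift 7: 12. −1: 11.
[4] 11 ≡ 7 + 4 (base 7). Lift 8: 12. −1: 11.
[5] 11 ≡ 8 + 3 (base 8). Lift 9: 12. −1: 11.
[6] 11 ≡ 9 + 2 (base 9). Lift 10: 12. −1: 11.
[7] 11 ≡ 10 + 1 (base 10). Lift 11: 12. −1: 11.

ω + 1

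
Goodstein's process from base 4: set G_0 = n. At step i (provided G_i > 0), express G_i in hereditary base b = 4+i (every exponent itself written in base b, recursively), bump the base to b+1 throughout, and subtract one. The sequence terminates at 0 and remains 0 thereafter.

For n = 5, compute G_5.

2

(0) 5|_4 = 4 + 1 ↦ 5 + 1|_5 = 6 ⇒ 5
(1) 5|_5 = 5 ↦ 6|_6 = 6 ⇒ 5
(2) 5|_6 = 5 ↦ 5|_7 = 5 ⇒ 4
(3) 4|_7 = 4 ↦ 4|_8 = 4 ⇒ 3
(4) 3|_8 = 3 ↦ 3|_9 = 3 ⇒ 2
(5) 2|_9 = 2 ↦ 2|_10 = 2 ⇒ 1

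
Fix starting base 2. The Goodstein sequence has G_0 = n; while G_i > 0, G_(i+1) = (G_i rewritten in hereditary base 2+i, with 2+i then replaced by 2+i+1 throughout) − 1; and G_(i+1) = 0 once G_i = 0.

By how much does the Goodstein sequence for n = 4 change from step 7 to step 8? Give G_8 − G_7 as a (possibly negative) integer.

38

G_0 = 4. HB_2(4) = 2^2. Bump = 27. G_1 = 26.
G_1 = 26. HB_3(26) = 2·3^2 + 2·3 + 2. Bump = 42. G_2 = 41.
G_2 = 41. HB_4(41) = 2·4^2 + 2·4 + 1. Bump = 61. G_3 = 60.
G_3 = 60. HB_5(60) = 2·5^2 + 2·5. Bump = 84. G_4 = 83.
G_4 = 83. HB_6(83) = 2·6^2 + 6 + 5. Bump = 110. G_5 = 109.
G_5 = 109. HB_7(109) = 2·7^2 + 7 + 4. Bump = 140. G_6 = 139.
G_6 = 139. HB_8(139) = 2·8^2 + 8 + 3. Bump = 174. G_7 = 173.
G_7 = 173. HB_9(173) = 2·9^2 + 9 + 2. Bump = 212. G_8 = 211.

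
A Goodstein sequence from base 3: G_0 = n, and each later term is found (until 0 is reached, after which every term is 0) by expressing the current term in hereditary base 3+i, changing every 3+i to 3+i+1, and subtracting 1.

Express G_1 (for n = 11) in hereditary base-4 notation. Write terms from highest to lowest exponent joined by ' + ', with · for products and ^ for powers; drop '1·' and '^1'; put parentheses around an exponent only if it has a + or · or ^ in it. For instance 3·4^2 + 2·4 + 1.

4^2 + 1

[0] 11 ≡ 3^2 + 2 (base 3). Lift 4: 18. −1: 17.
[1] 17 ≡ 4^2 + 1 (base 4). Lift 5: 26. −1: 25.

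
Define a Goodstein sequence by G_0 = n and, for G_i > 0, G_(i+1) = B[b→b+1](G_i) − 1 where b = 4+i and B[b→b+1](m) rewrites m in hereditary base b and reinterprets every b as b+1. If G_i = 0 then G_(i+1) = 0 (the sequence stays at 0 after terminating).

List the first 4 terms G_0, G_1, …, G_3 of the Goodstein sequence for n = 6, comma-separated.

step 0: 6 = 4 + 2; sub 5 for 4: 5 + 2; = 7; G_1 = 7−1 = 6
step 1: 6 = 5 + 1; sub 6 for 5: 6 + 1; = 7; G_2 = 7−1 = 6
step 2: 6 = 6; sub 7 for 6: 7; = 7; G_3 = 7−1 = 6

6, 6, 6, 6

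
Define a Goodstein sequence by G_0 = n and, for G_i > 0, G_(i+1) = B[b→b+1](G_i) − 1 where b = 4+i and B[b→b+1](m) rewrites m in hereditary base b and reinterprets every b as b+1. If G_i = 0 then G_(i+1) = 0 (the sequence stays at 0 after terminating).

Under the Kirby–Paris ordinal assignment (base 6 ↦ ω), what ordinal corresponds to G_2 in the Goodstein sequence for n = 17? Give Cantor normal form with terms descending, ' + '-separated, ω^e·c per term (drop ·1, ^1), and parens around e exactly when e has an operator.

ω·5 + 5

G_0=17  [base 4] 4^2 + 1  →[4↦5]→  5^2 + 1 = 26  −1 ⇒ G_1=25
G_1=25  [base 5] 5^2  →[5↦6]→  6^2 = 36  −1 ⇒ G_2=35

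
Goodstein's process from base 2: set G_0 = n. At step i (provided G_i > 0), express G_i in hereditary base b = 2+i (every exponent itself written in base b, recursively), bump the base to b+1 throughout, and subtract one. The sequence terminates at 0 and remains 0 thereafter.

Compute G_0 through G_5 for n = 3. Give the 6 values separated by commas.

step 0: 3 = 2 + 1; sub 3 for 2: 3 + 1; = 4; G_1 = 4−1 = 3
step 1: 3 = 3; sub 4 for 3: 4; = 4; G_2 = 4−1 = 3
step 2: 3 = 3; sub 5 for 4: 3; = 3; G_3 = 3−1 = 2
step 3: 2 = 2; sub 6 for 5: 2; = 2; G_4 = 2−1 = 1
step 4: 1 = 1; sub 7 for 6: 1; = 1; G_5 = 1−1 = 0

3, 3, 3, 2, 1, 0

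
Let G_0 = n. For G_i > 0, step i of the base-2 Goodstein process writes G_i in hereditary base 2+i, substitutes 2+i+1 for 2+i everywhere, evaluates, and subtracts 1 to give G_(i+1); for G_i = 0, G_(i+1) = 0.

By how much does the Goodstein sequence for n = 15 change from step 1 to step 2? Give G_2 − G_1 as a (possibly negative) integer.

1172

base 2: 15 = 2^(2 + 1) + 2^2 + 2 + 1; at 3: 3^(3 + 1) + 3^3 + 3 + 1 = 112; next = 111
base 3: 111 = 3^(3 + 1) + 3^3 + 3; at 4: 4^(4 + 1) + 4^4 + 4 = 1284; next = 1283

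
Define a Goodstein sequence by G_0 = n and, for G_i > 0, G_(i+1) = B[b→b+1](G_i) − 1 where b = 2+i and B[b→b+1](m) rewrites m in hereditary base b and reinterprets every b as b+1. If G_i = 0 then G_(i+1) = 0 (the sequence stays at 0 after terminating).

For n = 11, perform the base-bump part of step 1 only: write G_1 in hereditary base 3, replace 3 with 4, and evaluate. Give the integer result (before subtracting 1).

1028

11 —HB2→ 2^(2 + 1) + 2 + 1 —bump→ 3^(3 + 1) + 3 + 1 = 85 —(−1)→ 84
84 —HB3→ 3^(3 + 1) + 3 —bump→ 4^(4 + 1) + 4 = 1028 —(−1)→ 1027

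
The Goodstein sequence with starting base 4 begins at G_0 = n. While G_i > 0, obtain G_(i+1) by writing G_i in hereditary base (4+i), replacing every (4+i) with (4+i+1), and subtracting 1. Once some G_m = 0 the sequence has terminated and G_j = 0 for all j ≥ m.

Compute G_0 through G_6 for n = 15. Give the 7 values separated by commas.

[0] 15 ≡ 3·4 + 3 (base 4). Lift 5: 18. −1: 17.
[1] 17 ≡ 3·5 + 2 (base 5). Lift 6: 20. −1: 19.
[2] 19 ≡ 3·6 + 1 (base 6). Lift 7: 22. −1: 21.
[3] 21 ≡ 3·7 (base 7). Lift 8: 24. −1: 23.
[4] 23 ≡ 2·8 + 7 (base 8). Lift 9: 25. −1: 24.
[5] 24 ≡ 2·9 + 6 (base 9). Lift 10: 26. −1: 25.

15, 17, 19, 21, 23, 24, 25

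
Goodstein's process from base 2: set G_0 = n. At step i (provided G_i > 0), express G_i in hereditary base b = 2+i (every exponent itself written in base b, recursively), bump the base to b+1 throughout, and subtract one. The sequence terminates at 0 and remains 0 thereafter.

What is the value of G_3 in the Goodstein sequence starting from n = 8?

base 2: 8 = 2^(2 + 1); at 3: 3^(3 + 1) = 81; next = 80
base 3: 80 = 2·3^3 + 2·3^2 + 2·3 + 2; at 4: 2·4^4 + 2·4^2 + 2·4 + 2 = 554; next = 553
base 4: 553 = 2·4^4 + 2·4^2 + 2·4 + 1; at 5: 2·5^5 + 2·5^2 + 2·5 + 1 = 6311; next = 6310

6310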